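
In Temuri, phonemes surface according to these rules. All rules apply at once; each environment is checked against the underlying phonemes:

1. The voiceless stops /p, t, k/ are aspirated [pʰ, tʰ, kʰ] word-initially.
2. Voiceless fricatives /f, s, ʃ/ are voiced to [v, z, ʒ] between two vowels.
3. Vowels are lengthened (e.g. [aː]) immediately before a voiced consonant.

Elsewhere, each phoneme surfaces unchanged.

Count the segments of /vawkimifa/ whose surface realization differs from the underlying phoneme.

3

Segments that undergo a rule: /a/ → [aː] (rule 3); /i/ → [iː] (rule 3); /f/ → [v] (rule 2).
All other segments surface unchanged.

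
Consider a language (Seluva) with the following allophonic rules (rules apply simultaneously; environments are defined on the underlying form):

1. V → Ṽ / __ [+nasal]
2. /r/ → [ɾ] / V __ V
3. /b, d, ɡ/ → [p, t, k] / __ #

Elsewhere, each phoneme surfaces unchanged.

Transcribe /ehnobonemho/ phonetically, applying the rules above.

/e/ (word-initial) fails the environment for rule 1, so it stays [e].
/o/ (between /n/ and /b/): rule 1 targets it, but not before a nasal consonant → unchanged [o].
/b/ (between /o/ and /o/) fails the environment for rule 3, so it stays [b].
/o/ (between /b/ and /n/) occurs before a nasal consonant → [õ] by rule 1.
Rule 1 applies to /e/ (between /n/ and /m/: before a nasal consonant) → [ẽ].
/o/ (word-final) fails the environment for rule 1, so it stays [o].

[ehnobõnẽmho]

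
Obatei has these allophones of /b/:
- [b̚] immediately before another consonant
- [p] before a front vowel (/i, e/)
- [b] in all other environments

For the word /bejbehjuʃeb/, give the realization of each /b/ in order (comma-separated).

Occurrence 1 (position 1): before a front vowel (/i, e/) → [p].
Occurrence 2 (position 4): before a front vowel (/i, e/) → [p].
Occurrence 3 (position 11): no conditioning environment matches → elsewhere allophone [b].

[p], [p], [b]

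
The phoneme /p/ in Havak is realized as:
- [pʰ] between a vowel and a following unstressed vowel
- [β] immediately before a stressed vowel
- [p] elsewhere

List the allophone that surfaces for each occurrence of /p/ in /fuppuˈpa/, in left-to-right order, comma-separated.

Occurrence 1 (position 3): no conditioning environment matches → elsewhere allophone [p].
Occurrence 2 (position 4): no conditioning environment matches → elsewhere allophone [p].
Occurrence 3 (position 6): immediately before a stressed vowel → [β].

[p], [p], [β]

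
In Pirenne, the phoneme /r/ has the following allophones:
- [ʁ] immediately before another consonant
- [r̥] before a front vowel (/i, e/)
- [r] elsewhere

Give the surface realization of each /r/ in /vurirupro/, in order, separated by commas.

Occurrence 1 (position 3): before a front vowel (/i, e/) → [r̥].
Occurrence 2 (position 5): no conditioning environment matches → elsewhere allophone [r].
Occurrence 3 (position 8): no conditioning environment matches → elsewhere allophone [r].

[r̥], [r], [r]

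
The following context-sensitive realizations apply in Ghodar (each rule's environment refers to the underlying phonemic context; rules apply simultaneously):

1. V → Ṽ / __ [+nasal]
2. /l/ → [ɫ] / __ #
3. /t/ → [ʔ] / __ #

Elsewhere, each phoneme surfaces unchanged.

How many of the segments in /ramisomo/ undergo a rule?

Segments that undergo a rule: /a/ → [ã] (rule 1); /o/ → [õ] (rule 1).
All other segments surface unchanged.

2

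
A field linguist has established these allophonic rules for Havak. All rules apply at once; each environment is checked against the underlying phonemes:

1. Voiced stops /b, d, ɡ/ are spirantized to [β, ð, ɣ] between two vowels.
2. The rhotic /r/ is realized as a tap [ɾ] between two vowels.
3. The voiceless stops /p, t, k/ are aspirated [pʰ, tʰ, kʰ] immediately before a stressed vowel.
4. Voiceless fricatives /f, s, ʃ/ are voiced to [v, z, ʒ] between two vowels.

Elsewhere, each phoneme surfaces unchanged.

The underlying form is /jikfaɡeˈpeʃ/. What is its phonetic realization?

[jikfaɣeˈpʰeʃ]

/j/ (word-initial) is unaffected → [j].
/i/ (between /j/ and /k/): no rule targets it → [i].
/k/ (between /i/ and /f/): rule 3 targets it, but not immediately before a stressed vowel → unchanged [k].
/f/ — between /k/ and /a/; rule 4 does not apply here → [f].
/a/ stays [a].
Rule 1 applies to /ɡ/ (between /a/ and /e/: between two vowels) → [ɣ].
/e/ stays [e].
/p/ — between /e/ and /e/, immediately before a stressed vowel — surfaces as [pʰ] (rule 3).
/e/ stays [e].
/ʃ/ — word-final; rule 4 does not apply here → [ʃ].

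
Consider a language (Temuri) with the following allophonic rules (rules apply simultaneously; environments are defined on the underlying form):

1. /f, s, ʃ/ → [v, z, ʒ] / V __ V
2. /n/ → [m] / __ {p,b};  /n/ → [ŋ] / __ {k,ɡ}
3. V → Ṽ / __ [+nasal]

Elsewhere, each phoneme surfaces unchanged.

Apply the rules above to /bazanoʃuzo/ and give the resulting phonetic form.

/b/ stays [b].
/a/ (between /b/ and /z/) fails the environment for rule 3, so it stays [a].
/z/ (between /a/ and /a/) is unaffected → [z].
/a/ — between /z/ and /n/, before a nasal consonant — surfaces as [ã] (rule 3).
/n/ (between /a/ and /o/) fails the environment for rule 2, so it stays [n].
/o/ (between /n/ and /ʃ/) is in the target of rule 3 but the environment (before a nasal consonant) is not met → [o].
/ʃ/ meets the environment for rule 1 (between two vowels) → [ʒ].
/u/ (between /ʃ/ and /z/): rule 3 targets it, but not before a nasal consonant → unchanged [u].
/z/ stays [z].
/o/ (word-final): rule 3 targets it, but not before a nasal consonant → unchanged [o].

[bazãnoʒuzo]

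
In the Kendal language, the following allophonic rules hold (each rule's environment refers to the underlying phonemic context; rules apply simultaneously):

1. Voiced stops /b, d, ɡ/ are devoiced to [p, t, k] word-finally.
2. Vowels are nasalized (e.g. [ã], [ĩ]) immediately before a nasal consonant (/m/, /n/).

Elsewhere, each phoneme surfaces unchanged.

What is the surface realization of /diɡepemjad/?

/d/ (word-initial) fails the environment for rule 1, so it stays [d].
/i/ (between /d/ and /ɡ/) fails the environment for rule 2, so it stays [i].
/ɡ/ (between /i/ and /e/) fails the environment for rule 1, so it stays [ɡ].
/e/ — between /ɡ/ and /p/; rule 2 does not apply here → [e].
/p/ — not in any rule's target class → [p].
/e/ (between /p/ and /m/) occurs before a nasal consonant → [ẽ] by rule 2.
/m/ — not in any rule's target class → [m].
/j/ — not in any rule's target class → [j].
/a/ — between /j/ and /d/; rule 2 does not apply here → [a].
/d/ meets the environment for rule 1 (word-finally) → [t].

[diɡepẽmjat]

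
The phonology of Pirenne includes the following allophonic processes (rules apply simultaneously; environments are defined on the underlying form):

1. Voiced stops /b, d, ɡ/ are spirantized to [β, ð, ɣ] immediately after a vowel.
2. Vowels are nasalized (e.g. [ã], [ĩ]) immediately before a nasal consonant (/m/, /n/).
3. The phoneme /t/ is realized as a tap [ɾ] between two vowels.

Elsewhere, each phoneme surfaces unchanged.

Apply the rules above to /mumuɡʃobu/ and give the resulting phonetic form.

[mũmuɣʃoβu]

/m/ (word-initial): no rule targets it → [m].
/u/ (between /m/ and /m/): before a nasal consonant, so rule 2 applies → [ũ].
/m/ (between /u/ and /u/) is unaffected → [m].
/u/ (between /m/ and /ɡ/) is in the target of rule 2 but the environment (before a nasal consonant) is not met → [u].
Rule 1 applies to /ɡ/ (between /u/ and /ʃ/: immediately after a vowel) → [ɣ].
/ʃ/ (between /ɡ/ and /o/): no rule targets it → [ʃ].
/o/ (between /ʃ/ and /b/) fails the environment for rule 2, so it stays [o].
/b/ meets the environment for rule 1 (immediately after a vowel) → [β].
/u/ (word-final) is in the target of rule 2 but the environment (before a nasal consonant) is not met → [u].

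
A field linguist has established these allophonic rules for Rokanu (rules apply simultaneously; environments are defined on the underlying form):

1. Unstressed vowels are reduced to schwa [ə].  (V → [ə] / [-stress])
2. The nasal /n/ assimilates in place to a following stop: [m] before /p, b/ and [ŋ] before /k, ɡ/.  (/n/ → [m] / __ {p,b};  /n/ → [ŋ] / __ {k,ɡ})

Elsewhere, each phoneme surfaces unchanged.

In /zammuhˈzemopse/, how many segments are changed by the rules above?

Segments that undergo a rule: /a/ → [ə] (rule 1); /u/ → [ə] (rule 1); /o/ → [ə] (rule 1); /e/ → [ə] (rule 1).
All other segments surface unchanged.

4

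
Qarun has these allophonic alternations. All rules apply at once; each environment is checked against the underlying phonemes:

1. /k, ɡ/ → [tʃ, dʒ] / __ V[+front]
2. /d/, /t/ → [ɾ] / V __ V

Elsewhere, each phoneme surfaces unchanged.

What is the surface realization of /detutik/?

/d/ (word-initial): rule 2 targets it, but not between two vowels → unchanged [d].
/e/ (between /d/ and /t/) is unaffected → [e].
/t/ — between /e/ and /u/, between two vowels — surfaces as [ɾ] (rule 2).
/u/ (between /t/ and /t/): no rule targets it → [u].
/t/ (between /u/ and /i/): between two vowels, so rule 2 applies → [ɾ].
/i/ (between /t/ and /k/): no rule targets it → [i].
/k/ (word-final) fails the environment for rule 1, so it stays [k].

[deɾuɾik]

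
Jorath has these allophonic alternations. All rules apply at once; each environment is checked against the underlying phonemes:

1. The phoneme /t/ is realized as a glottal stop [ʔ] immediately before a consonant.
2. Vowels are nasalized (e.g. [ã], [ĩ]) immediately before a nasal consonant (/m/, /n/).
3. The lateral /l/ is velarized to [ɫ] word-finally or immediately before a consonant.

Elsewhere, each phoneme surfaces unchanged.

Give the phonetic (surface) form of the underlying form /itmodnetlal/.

[iʔmodneʔlaɫ]

/i/ — word-initial; rule 2 does not apply here → [i].
Rule 1 applies to /t/ (between /i/ and /m/: immediately before a consonant) → [ʔ].
/m/ (between /t/ and /o/) is unaffected → [m].
/o/ — between /m/ and /d/; rule 2 does not apply here → [o].
/d/ stays [d].
/n/ stays [n].
/e/ (between /n/ and /t/): rule 2 targets it, but not before a nasal consonant → unchanged [e].
Rule 1 applies to /t/ (between /e/ and /l/: immediately before a consonant) → [ʔ].
/l/ (between /t/ and /a/) fails the environment for rule 3, so it stays [l].
/a/ (between /l/ and /l/): rule 2 targets it, but not before a nasal consonant → unchanged [a].
/l/ meets the environment for rule 3 (word-finally or immediately before a consonant) → [ɫ].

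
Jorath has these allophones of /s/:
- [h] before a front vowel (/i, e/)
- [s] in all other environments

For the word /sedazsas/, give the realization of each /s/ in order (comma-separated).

Occurrence 1 (position 1): before a front vowel (/i, e/) → [h].
Occurrence 2 (position 6): no conditioning environment matches → elsewhere allophone [s].
Occurrence 3 (position 8): no conditioning environment matches → elsewhere allophone [s].

[h], [s], [s]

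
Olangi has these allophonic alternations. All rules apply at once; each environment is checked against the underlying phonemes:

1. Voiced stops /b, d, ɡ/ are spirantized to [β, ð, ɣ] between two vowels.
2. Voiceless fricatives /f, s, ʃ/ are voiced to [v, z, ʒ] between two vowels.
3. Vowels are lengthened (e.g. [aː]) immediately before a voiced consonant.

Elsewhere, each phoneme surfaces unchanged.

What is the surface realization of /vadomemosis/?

[vaːðoːmeːmozis]

/a/ — between /v/ and /d/, before a voiced consonant — surfaces as [aː] (rule 3).
/d/ (between /a/ and /o/) occurs between two vowels → [ð] by rule 1.
Rule 3 applies to /o/ (between /d/ and /m/: before a voiced consonant) → [oː].
/e/ — between /m/ and /m/, before a voiced consonant — surfaces as [eː] (rule 3).
/o/ (between /m/ and /s/): rule 3 targets it, but not before a voiced consonant → unchanged [o].
/s/ — between /o/ and /i/, between two vowels — surfaces as [z] (rule 2).
/i/ — between /s/ and /s/; rule 3 does not apply here → [i].
/s/ — word-final; rule 2 does not apply here → [s].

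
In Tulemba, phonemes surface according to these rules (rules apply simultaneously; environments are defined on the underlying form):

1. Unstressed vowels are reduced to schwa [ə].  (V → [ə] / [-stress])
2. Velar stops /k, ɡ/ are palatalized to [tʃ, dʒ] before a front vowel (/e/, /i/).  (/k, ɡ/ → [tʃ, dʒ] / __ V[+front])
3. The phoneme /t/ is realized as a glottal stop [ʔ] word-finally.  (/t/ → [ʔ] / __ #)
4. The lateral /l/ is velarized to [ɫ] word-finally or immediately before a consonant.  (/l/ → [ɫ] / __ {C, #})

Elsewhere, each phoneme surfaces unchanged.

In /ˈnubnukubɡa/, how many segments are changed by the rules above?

3

Segments that undergo a rule: /u/ → [ə] (rule 1); /u/ → [ə] (rule 1); /a/ → [ə] (rule 1).
All other segments surface unchanged.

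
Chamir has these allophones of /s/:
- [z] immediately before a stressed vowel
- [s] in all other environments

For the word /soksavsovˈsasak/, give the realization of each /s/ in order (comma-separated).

Occurrence 1 (position 1): no conditioning environment matches → elsewhere allophone [s].
Occurrence 2 (position 4): no conditioning environment matches → elsewhere allophone [s].
Occurrence 3 (position 7): no conditioning environment matches → elsewhere allophone [s].
Occurrence 4 (position 10): immediately before a stressed vowel → [z].
Occurrence 5 (position 12): no conditioning environment matches → elsewhere allophone [s].

[s], [s], [s], [z], [s]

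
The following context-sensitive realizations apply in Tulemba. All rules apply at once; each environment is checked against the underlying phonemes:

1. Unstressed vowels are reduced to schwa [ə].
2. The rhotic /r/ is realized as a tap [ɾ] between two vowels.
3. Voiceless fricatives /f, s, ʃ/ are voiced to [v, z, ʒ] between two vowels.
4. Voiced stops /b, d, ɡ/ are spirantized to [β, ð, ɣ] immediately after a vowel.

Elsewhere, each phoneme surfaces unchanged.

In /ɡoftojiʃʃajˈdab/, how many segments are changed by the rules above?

Segments that undergo a rule: /o/ → [ə] (rule 1); /o/ → [ə] (rule 1); /i/ → [ə] (rule 1); /a/ → [ə] (rule 1); /b/ → [β] (rule 4).
All other segments surface unchanged.

5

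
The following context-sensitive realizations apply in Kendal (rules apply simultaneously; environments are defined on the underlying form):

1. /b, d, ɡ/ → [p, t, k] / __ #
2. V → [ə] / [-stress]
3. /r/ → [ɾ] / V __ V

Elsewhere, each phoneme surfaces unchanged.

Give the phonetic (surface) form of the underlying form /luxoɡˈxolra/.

Rule 2 applies to /u/ (between /l/ and /x/: in an unstressed syllable) → [ə].
/o/ (between /x/ and /ɡ/) occurs in an unstressed syllable → [ə] by rule 2.
/ɡ/ (between /o/ and /x/) fails the environment for rule 1, so it stays [ɡ].
/o/ (between /x/ and /l/) is in the target of rule 2 but the environment (in an unstressed syllable) is not met → [o].
/r/ (between /l/ and /a/) fails the environment for rule 3, so it stays [r].
Rule 2 applies to /a/ (word-final: in an unstressed syllable) → [ə].

[ləxəɡˈxolrə]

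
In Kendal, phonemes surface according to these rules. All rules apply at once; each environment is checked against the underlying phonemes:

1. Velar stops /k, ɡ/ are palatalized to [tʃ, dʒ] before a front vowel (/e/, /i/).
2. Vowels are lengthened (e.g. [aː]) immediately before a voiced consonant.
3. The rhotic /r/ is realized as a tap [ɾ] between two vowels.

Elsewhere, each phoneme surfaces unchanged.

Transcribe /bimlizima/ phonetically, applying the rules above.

/b/ (word-initial): no rule targets it → [b].
/i/ meets the environment for rule 2 (before a voiced consonant) → [iː].
/m/ — not in any rule's target class → [m].
/l/ stays [l].
/i/ — between /l/ and /z/, before a voiced consonant — surfaces as [iː] (rule 2).
/z/ stays [z].
Rule 2 applies to /i/ (between /z/ and /m/: before a voiced consonant) → [iː].
/m/ (between /i/ and /a/): no rule targets it → [m].
/a/ (word-final) is in the target of rule 2 but the environment (before a voiced consonant) is not met → [a].

[biːmliːziːma]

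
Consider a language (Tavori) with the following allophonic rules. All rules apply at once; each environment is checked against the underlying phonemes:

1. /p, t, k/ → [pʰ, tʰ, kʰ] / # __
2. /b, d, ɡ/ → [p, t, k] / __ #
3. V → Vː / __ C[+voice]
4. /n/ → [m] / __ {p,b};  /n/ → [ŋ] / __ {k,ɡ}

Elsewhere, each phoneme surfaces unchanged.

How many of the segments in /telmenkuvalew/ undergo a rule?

7

Segments that undergo a rule: /t/ → [tʰ] (rule 1); /e/ → [eː] (rule 3); /e/ → [eː] (rule 3); /n/ → [ŋ] (rule 4); /u/ → [uː] (rule 3); /a/ → [aː] (rule 3); /e/ → [eː] (rule 3).
All other segments surface unchanged.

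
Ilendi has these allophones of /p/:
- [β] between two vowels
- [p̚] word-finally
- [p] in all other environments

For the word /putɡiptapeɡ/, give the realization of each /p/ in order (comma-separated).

[p], [p], [β]

Occurrence 1 (position 1): no conditioning environment matches → elsewhere allophone [p].
Occurrence 2 (position 6): no conditioning environment matches → elsewhere allophone [p].
Occurrence 3 (position 9): between two vowels → [β].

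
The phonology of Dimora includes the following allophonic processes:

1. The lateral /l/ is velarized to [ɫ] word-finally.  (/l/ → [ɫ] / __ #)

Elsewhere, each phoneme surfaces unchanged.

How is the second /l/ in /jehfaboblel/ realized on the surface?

[ɫ]

/l/ — word-final, word-finally — surfaces as [ɫ] (rule 1).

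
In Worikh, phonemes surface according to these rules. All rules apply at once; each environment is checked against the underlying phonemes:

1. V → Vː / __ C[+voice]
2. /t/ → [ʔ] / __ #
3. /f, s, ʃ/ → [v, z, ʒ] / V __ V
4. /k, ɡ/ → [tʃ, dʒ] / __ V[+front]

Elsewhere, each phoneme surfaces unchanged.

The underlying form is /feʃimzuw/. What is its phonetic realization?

/f/ (word-initial) fails the environment for rule 3, so it stays [f].
/e/ (between /f/ and /ʃ/): rule 1 targets it, but not before a voiced consonant → unchanged [e].
Rule 3 applies to /ʃ/ (between /e/ and /i/: between two vowels) → [ʒ].
/i/ — between /ʃ/ and /m/, before a voiced consonant — surfaces as [iː] (rule 1).
/m/ stays [m].
/z/ stays [z].
/u/ meets the environment for rule 1 (before a voiced consonant) → [uː].
/w/ — not in any rule's target class → [w].

[feʒiːmzuːw]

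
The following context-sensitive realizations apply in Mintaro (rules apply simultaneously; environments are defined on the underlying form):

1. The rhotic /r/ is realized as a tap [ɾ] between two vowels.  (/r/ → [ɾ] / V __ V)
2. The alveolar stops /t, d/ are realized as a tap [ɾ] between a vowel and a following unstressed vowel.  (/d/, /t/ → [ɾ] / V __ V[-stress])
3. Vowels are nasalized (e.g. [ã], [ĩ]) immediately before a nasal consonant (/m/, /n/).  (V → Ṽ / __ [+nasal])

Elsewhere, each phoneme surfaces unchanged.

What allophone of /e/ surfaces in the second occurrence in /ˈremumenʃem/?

/e/ meets the environment for rule 3 (before a nasal consonant) → [ẽ].

[ẽ]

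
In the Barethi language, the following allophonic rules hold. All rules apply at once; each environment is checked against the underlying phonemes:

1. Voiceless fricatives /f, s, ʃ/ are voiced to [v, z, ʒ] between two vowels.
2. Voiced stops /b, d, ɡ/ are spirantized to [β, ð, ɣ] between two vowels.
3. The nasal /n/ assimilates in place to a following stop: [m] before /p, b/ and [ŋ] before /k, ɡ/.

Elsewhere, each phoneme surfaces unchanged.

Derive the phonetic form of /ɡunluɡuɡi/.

/ɡ/ (word-initial) is in the target of rule 2 but the environment (between two vowels) is not met → [ɡ].
/n/ (between /u/ and /l/) is in the target of rule 3 but the environment (before a labial or velar stop) is not met → [n].
/ɡ/ (between /u/ and /u/): between two vowels, so rule 2 applies → [ɣ].
/ɡ/ meets the environment for rule 2 (between two vowels) → [ɣ].

[ɡunluɣuɣi]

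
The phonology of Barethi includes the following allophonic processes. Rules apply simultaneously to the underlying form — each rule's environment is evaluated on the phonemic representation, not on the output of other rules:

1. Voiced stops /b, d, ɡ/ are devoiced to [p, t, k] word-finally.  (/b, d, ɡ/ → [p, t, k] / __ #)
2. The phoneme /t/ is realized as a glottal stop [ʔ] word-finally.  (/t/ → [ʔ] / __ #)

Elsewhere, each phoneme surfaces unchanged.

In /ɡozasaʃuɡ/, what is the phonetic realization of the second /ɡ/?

[k]

/ɡ/ (word-final) occurs word-finally → [k] by rule 1.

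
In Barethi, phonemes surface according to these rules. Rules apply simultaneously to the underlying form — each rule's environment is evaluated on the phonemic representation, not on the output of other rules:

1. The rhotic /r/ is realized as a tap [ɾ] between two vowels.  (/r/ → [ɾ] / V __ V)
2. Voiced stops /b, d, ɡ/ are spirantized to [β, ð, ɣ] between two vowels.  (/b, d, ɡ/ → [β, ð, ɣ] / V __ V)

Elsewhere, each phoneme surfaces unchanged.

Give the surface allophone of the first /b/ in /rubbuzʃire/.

/b/ (between /u/ and /b/) fails the environment for rule 2, so it stays [b].

[b]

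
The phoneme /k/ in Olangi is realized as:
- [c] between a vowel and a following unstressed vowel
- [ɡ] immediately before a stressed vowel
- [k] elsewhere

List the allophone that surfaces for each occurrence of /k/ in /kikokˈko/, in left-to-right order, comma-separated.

Occurrence 1 (position 1): no conditioning environment matches → elsewhere allophone [k].
Occurrence 2 (position 3): between a vowel and a following unstressed vowel → [c].
Occurrence 3 (position 5): no conditioning environment matches → elsewhere allophone [k].
Occurrence 4 (position 6): immediately before a stressed vowel → [ɡ].

[k], [c], [k], [ɡ]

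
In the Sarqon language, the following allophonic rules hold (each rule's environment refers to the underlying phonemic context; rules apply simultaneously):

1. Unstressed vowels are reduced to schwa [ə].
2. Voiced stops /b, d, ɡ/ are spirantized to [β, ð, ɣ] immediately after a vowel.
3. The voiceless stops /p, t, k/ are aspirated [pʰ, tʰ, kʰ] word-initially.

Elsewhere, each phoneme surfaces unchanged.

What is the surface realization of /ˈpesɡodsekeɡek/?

[ˈpʰesɡəðsəkəɣək]

/p/ (word-initial): word-initially, so rule 3 applies → [pʰ].
/e/ (between /p/ and /s/) is in the target of rule 1 but the environment (in an unstressed syllable) is not met → [e].
/s/ — not in any rule's target class → [s].
/ɡ/ — between /s/ and /o/; rule 2 does not apply here → [ɡ].
Rule 1 applies to /o/ (between /ɡ/ and /d/: in an unstressed syllable) → [ə].
/d/ (between /o/ and /s/): immediately after a vowel, so rule 2 applies → [ð].
/s/ stays [s].
/e/ — between /s/ and /k/, in an unstressed syllable — surfaces as [ə] (rule 1).
/k/ (between /e/ and /e/): rule 3 targets it, but not word-initially → unchanged [k].
Rule 1 applies to /e/ (between /k/ and /ɡ/: in an unstressed syllable) → [ə].
/ɡ/ — between /e/ and /e/, immediately after a vowel — surfaces as [ɣ] (rule 2).
/e/ meets the environment for rule 1 (in an unstressed syllable) → [ə].
/k/ (word-final): rule 3 targets it, but not word-initially → unchanged [k].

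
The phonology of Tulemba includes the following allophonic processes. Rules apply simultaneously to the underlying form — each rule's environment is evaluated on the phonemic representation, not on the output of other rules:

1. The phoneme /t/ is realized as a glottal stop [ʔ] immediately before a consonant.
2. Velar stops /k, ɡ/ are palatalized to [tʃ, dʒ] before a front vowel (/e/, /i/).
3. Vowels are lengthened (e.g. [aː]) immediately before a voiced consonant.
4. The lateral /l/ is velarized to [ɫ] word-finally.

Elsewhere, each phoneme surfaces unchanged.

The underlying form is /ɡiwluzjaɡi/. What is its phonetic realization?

/ɡ/ — word-initial, before a front vowel — surfaces as [dʒ] (rule 2).
/i/ (between /ɡ/ and /w/): before a voiced consonant, so rule 3 applies → [iː].
/w/ stays [w].
/l/ (between /w/ and /u/) fails the environment for rule 4, so it stays [l].
/u/ (between /l/ and /z/) occurs before a voiced consonant → [uː] by rule 3.
/z/ — not in any rule's target class → [z].
/j/ — not in any rule's target class → [j].
/a/ meets the environment for rule 3 (before a voiced consonant) → [aː].
/ɡ/ meets the environment for rule 2 (before a front vowel) → [dʒ].
/i/ (word-final) is in the target of rule 3 but the environment (before a voiced consonant) is not met → [i].

[dʒiːwluːzjaːdʒi]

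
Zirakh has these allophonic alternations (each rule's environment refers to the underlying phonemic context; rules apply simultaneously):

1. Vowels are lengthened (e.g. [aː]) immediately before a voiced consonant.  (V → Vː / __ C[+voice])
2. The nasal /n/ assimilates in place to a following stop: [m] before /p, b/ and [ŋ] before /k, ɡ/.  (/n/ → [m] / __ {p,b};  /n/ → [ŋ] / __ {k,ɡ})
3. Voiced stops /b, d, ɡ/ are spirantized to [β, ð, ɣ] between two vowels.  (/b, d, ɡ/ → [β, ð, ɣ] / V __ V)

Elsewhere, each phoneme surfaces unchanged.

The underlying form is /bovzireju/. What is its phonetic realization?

/b/ (word-initial) is in the target of rule 3 but the environment (between two vowels) is not met → [b].
Rule 1 applies to /o/ (between /b/ and /v/: before a voiced consonant) → [oː].
/v/ (between /o/ and /z/): no rule targets it → [v].
/z/ — not in any rule's target class → [z].
/i/ meets the environment for rule 1 (before a voiced consonant) → [iː].
/r/ stays [r].
/e/ — between /r/ and /j/, before a voiced consonant — surfaces as [eː] (rule 1).
/j/ (between /e/ and /u/): no rule targets it → [j].
/u/ (word-final) is in the target of rule 1 but the environment (before a voiced consonant) is not met → [u].

[boːvziːreːju]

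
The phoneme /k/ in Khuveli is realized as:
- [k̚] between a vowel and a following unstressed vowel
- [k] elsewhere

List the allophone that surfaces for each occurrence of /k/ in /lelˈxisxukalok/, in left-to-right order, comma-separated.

[k̚], [k]

Occurrence 1 (position 9): between a vowel and a following unstressed vowel → [k̚].
Occurrence 2 (position 13): no conditioning environment matches → elsewhere allophone [k].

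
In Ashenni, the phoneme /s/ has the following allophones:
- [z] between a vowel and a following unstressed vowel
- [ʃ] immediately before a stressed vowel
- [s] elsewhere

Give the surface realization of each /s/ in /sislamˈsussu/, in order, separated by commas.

[s], [s], [ʃ], [s], [s]

Occurrence 1 (position 1): no conditioning environment matches → elsewhere allophone [s].
Occurrence 2 (position 3): no conditioning environment matches → elsewhere allophone [s].
Occurrence 3 (position 7): immediately before a stressed vowel → [ʃ].
Occurrence 4 (position 9): no conditioning environment matches → elsewhere allophone [s].
Occurrence 5 (position 10): no conditioning environment matches → elsewhere allophone [s].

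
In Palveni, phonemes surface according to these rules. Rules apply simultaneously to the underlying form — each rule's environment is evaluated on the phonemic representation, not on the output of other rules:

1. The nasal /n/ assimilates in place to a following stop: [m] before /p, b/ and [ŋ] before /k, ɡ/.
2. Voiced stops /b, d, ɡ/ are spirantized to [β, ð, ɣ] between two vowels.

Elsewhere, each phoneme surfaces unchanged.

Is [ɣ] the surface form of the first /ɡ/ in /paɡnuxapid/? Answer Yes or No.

No

/ɡ/ (between /a/ and /n/) fails the environment for rule 2, so it stays [ɡ].
The actual realization is [ɡ], not [ɣ].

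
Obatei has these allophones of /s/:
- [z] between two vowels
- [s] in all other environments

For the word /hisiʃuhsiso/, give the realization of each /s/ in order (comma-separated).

Occurrence 1 (position 3): between two vowels → [z].
Occurrence 2 (position 8): no conditioning environment matches → elsewhere allophone [s].
Occurrence 3 (position 10): between two vowels → [z].

[z], [s], [z]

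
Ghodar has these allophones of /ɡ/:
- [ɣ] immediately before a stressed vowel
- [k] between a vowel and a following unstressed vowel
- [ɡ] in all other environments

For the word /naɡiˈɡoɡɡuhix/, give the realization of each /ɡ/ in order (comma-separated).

Occurrence 1 (position 3): between a vowel and a following unstressed vowel → [k].
Occurrence 2 (position 5): immediately before a stressed vowel → [ɣ].
Occurrence 3 (position 7): no conditioning environment matches → elsewhere allophone [ɡ].
Occurrence 4 (position 8): no conditioning environment matches → elsewhere allophone [ɡ].

[k], [ɣ], [ɡ], [ɡ]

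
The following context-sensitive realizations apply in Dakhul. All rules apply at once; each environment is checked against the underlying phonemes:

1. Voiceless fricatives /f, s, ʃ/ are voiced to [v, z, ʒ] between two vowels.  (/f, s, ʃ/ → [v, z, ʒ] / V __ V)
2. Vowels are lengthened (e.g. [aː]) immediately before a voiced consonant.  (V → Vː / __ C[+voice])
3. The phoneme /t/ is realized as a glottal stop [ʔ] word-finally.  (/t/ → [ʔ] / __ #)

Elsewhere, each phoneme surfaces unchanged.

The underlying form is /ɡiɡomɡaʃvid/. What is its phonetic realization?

/ɡ/ (word-initial): no rule targets it → [ɡ].
Rule 2 applies to /i/ (between /ɡ/ and /ɡ/: before a voiced consonant) → [iː].
/ɡ/ stays [ɡ].
/o/ meets the environment for rule 2 (before a voiced consonant) → [oː].
/m/ (between /o/ and /ɡ/): no rule targets it → [m].
/ɡ/ (between /m/ and /a/): no rule targets it → [ɡ].
/a/ — between /ɡ/ and /ʃ/; rule 2 does not apply here → [a].
/ʃ/ — between /a/ and /v/; rule 1 does not apply here → [ʃ].
/v/ — not in any rule's target class → [v].
/i/ — between /v/ and /d/, before a voiced consonant — surfaces as [iː] (rule 2).
/d/ (word-final): no rule targets it → [d].

[ɡiːɡoːmɡaʃviːd]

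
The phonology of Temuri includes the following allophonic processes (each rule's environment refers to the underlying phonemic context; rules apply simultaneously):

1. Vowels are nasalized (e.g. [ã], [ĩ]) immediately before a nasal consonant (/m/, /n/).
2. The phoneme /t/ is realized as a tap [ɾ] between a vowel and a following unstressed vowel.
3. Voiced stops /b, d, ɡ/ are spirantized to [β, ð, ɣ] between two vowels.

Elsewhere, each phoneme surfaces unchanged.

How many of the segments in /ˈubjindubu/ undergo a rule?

Segments that undergo a rule: /i/ → [ĩ] (rule 1); /b/ → [β] (rule 3).
All other segments surface unchanged.

2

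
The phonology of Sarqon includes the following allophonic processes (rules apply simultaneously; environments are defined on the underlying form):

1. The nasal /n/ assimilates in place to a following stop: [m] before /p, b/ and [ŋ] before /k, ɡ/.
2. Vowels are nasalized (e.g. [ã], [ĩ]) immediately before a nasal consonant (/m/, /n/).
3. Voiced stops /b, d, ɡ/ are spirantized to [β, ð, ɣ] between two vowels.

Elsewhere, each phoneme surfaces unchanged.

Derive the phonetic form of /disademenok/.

/d/ (word-initial) fails the environment for rule 3, so it stays [d].
/i/ (between /d/ and /s/): rule 2 targets it, but not before a nasal consonant → unchanged [i].
/s/ (between /i/ and /a/) is unaffected → [s].
/a/ (between /s/ and /d/) fails the environment for rule 2, so it stays [a].
/d/ (between /a/ and /e/): between two vowels, so rule 3 applies → [ð].
/e/ (between /d/ and /m/) occurs before a nasal consonant → [ẽ] by rule 2.
/m/ stays [m].
/e/ meets the environment for rule 2 (before a nasal consonant) → [ẽ].
/n/ (between /e/ and /o/) is in the target of rule 1 but the environment (before a labial or velar stop) is not met → [n].
/o/ (between /n/ and /k/): rule 2 targets it, but not before a nasal consonant → unchanged [o].
/k/ — not in any rule's target class → [k].

[disaðẽmẽnok]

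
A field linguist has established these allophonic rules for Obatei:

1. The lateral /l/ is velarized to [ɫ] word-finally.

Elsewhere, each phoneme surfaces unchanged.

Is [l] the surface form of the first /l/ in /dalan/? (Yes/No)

Yes

/l/ (between /a/ and /a/) fails the environment for rule 1, so it stays [l].
The actual realization is [l], which matches [l].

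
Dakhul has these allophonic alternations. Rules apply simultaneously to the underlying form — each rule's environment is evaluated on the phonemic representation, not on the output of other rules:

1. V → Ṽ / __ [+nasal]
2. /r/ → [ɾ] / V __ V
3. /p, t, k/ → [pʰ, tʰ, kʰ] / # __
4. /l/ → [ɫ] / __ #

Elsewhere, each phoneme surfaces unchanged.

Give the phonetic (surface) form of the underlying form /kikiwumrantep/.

[kʰikiwũmrãntep]

/k/ (word-initial): word-initially, so rule 3 applies → [kʰ].
/i/ (between /k/ and /k/): rule 1 targets it, but not before a nasal consonant → unchanged [i].
/k/ (between /i/ and /i/) fails the environment for rule 3, so it stays [k].
/i/ (between /k/ and /w/) is in the target of rule 1 but the environment (before a nasal consonant) is not met → [i].
/w/ — not in any rule's target class → [w].
/u/ (between /w/ and /m/) occurs before a nasal consonant → [ũ] by rule 1.
/m/ (between /u/ and /r/) is unaffected → [m].
/r/ (between /m/ and /a/): rule 2 targets it, but not between two vowels → unchanged [r].
Rule 1 applies to /a/ (between /r/ and /n/: before a nasal consonant) → [ã].
/n/ — not in any rule's target class → [n].
/t/ (between /n/ and /e/): rule 3 targets it, but not word-initially → unchanged [t].
/e/ (between /t/ and /p/) fails the environment for rule 1, so it stays [e].
/p/ (word-final) is in the target of rule 3 but the environment (word-initially) is not met → [p].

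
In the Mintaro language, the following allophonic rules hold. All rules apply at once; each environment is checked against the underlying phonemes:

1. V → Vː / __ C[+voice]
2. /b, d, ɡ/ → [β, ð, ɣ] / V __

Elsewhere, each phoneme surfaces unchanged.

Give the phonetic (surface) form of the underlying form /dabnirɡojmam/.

/d/ (word-initial) is in the target of rule 2 but the environment (immediately after a vowel) is not met → [d].
/a/ meets the environment for rule 1 (before a voiced consonant) → [aː].
Rule 2 applies to /b/ (between /a/ and /n/: immediately after a vowel) → [β].
/i/ (between /n/ and /r/) occurs before a voiced consonant → [iː] by rule 1.
/ɡ/ — between /r/ and /o/; rule 2 does not apply here → [ɡ].
/o/ (between /ɡ/ and /j/): before a voiced consonant, so rule 1 applies → [oː].
/a/ (between /m/ and /m/): before a voiced consonant, so rule 1 applies → [aː].

[daːβniːrɡoːjmaːm]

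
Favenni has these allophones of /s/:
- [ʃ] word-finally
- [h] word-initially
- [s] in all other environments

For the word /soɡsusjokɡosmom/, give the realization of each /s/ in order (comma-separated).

Occurrence 1 (position 1): word-initially → [h].
Occurrence 2 (position 4): no conditioning environment matches → elsewhere allophone [s].
Occurrence 3 (position 6): no conditioning environment matches → elsewhere allophone [s].
Occurrence 4 (position 12): no conditioning environment matches → elsewhere allophone [s].

[h], [s], [s], [s]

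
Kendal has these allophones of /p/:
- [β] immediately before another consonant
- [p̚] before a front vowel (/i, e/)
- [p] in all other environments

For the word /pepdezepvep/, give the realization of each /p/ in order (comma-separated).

[p̚], [β], [β], [p]

Occurrence 1 (position 1): before a front vowel (/i, e/) → [p̚].
Occurrence 2 (position 3): immediately before another consonant → [β].
Occurrence 3 (position 8): immediately before another consonant → [β].
Occurrence 4 (position 11): no conditioning environment matches → elsewhere allophone [p].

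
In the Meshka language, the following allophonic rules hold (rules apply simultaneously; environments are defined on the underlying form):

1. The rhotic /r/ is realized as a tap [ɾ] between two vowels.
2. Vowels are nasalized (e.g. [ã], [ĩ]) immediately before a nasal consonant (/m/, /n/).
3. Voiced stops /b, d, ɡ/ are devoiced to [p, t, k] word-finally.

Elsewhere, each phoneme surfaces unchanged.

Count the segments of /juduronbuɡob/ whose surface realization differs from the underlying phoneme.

Segments that undergo a rule: /r/ → [ɾ] (rule 1); /o/ → [õ] (rule 2); /b/ → [p] (rule 3).
All other segments surface unchanged.

3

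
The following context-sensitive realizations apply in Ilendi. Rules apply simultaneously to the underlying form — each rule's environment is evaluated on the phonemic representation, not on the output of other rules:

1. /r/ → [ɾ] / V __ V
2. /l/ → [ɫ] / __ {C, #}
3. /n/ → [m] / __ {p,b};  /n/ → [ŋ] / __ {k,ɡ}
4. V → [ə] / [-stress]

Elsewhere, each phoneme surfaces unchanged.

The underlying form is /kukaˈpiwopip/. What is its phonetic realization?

/k/ — not in any rule's target class → [k].
/u/ meets the environment for rule 4 (in an unstressed syllable) → [ə].
/k/ stays [k].
/a/ meets the environment for rule 4 (in an unstressed syllable) → [ə].
/p/ (between /a/ and /i/) is unaffected → [p].
/i/ (between /p/ and /w/): rule 4 targets it, but not in an unstressed syllable → unchanged [i].
/w/ — not in any rule's target class → [w].
/o/ — between /w/ and /p/, in an unstressed syllable — surfaces as [ə] (rule 4).
/p/ (between /o/ and /i/) is unaffected → [p].
/i/ — between /p/ and /p/, in an unstressed syllable — surfaces as [ə] (rule 4).
/p/ (word-final): no rule targets it → [p].

[kəkəˈpiwəpəp]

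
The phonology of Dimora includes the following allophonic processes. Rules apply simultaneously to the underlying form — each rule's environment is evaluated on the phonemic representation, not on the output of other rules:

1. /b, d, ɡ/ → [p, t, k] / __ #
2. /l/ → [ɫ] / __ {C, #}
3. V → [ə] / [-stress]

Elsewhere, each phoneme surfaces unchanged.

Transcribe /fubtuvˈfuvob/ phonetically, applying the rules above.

/f/ stays [f].
Rule 3 applies to /u/ (between /f/ and /b/: in an unstressed syllable) → [ə].
/b/ (between /u/ and /t/) fails the environment for rule 1, so it stays [b].
/t/ (between /b/ and /u/): no rule targets it → [t].
/u/ (between /t/ and /v/) occurs in an unstressed syllable → [ə] by rule 3.
/v/ (between /u/ and /f/): no rule targets it → [v].
/f/ (between /v/ and /u/) is unaffected → [f].
/u/ — between /f/ and /v/; rule 3 does not apply here → [u].
/v/ stays [v].
/o/ — between /v/ and /b/, in an unstressed syllable — surfaces as [ə] (rule 3).
/b/ (word-final) occurs word-finally → [p] by rule 1.

[fəbtəvˈfuvəp]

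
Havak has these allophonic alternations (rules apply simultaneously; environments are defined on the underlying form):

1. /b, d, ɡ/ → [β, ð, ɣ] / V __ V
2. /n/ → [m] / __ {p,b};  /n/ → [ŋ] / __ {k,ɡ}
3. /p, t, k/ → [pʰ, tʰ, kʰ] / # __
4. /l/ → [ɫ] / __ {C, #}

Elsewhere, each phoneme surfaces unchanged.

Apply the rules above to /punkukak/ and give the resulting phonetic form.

[pʰuŋkukak]

/p/ (word-initial): word-initially, so rule 3 applies → [pʰ].
/u/ stays [u].
/n/ — between /u/ and /k/, before a labial or velar stop — surfaces as [ŋ] (rule 2).
/k/ (between /n/ and /u/): rule 3 targets it, but not word-initially → unchanged [k].
/u/ (between /k/ and /k/) is unaffected → [u].
/k/ — between /u/ and /a/; rule 3 does not apply here → [k].
/a/ stays [a].
/k/ (word-final): rule 3 targets it, but not word-initially → unchanged [k].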